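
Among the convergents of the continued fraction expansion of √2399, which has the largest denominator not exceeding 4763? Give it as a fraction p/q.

232751/4752

√2399 = [48; 1, 47, 1, 96, …] (period length 4).
Convergents:
  p_0/q_0 = 48/1
  p_1/q_1 = 49/1
  p_2/q_2 = 2351/48
  p_3/q_3 = 2400/49
  p_4/q_4 = 232751/4752
  p_5/q_5 = 235151/4801
q_4 = 4752 ≤ 4763 < 4801 = q_5, so the answer is 232751/4752.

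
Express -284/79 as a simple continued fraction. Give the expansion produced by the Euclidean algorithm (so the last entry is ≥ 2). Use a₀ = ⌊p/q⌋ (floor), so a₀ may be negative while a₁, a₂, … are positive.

[-4; 2, 2, 7, 2]

-284 = -4·79 + 32
79 = 2·32 + 15
32 = 2·15 + 2
15 = 7·2 + 1
2 = 2·1 + 0  (stop)
So -284/79 = [-4; 2, 2, 7, 2].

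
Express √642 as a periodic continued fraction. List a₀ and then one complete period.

[25; 2, 1, 24, 1, 2, 50]

a₀ = ⌊√642⌋ = 25.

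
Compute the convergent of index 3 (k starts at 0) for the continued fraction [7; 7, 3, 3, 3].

521/73

Using pₖ = aₖpₖ₋₁ + pₖ₋₂, qₖ = aₖqₖ₋₁ + qₖ₋₂ (with p₋₁=1, p₋₂=0, q₋₁=0, q₋₂=1):
  k=0: a=7, p=7, q=1
  k=1: a=7, p=50, q=7
  k=2: a=3, p=157, q=22
  k=3: a=3, p=521, q=73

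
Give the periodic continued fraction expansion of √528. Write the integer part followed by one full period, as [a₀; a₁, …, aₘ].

[22; 1, 44]

a₀ = ⌊√528⌋ = 22.
With m₀=0, d₀=1 and mₖ₊₁ = dₖaₖ − mₖ, dₖ₊₁ = (n − mₖ₊₁²)/dₖ, aₖ₊₁ = ⌊(a₀+mₖ₊₁)/dₖ₊₁⌋:
  k=1: m=22, d=44, a=1
  k=2: m=22, d=1, a=44
d=1 and a=2a₀=44 at k=2, so the next step gives (m, d) = (22, 44) again — its k=1 value — and the period has length 2.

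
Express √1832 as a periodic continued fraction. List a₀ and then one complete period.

a₀ = ⌊√1832⌋ = 42.
With m₀=0, d₀=1 and mₖ₊₁ = dₖaₖ − mₖ, dₖ₊₁ = (n − mₖ₊₁²)/dₖ, aₖ₊₁ = ⌊(a₀+mₖ₊₁)/dₖ₊₁⌋:
  k=1: m=42, d=68, a=1
  k=2: m=26, d=17, a=4
  k=3: m=42, d=4, a=21
  k=4: m=42, d=17, a=4
  k=5: m=26, d=68, a=1
  k=6: m=42, d=1, a=84
d=1 and a=2a₀=84 at k=6, so the next step gives (m, d) = (42, 68) again — its k=1 value — and the period has length 6.

[42; 1, 4, 21, 4, 1, 84]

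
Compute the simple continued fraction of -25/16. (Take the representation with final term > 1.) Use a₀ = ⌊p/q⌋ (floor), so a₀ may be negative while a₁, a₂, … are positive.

-25 = -2*16 + 7
16 = 2*7 + 2
7 = 3*2 + 1
2 = 2*1 + 0  (stop)
So -25/16 = [-2; 2, 3, 2].

[-2; 2, 3, 2]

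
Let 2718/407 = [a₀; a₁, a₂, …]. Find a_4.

2

2718 = 6·407 + 276   →  a_0 = 6
407 = 1·276 + 131   →  a_1 = 1
276 = 2·131 + 14   →  a_2 = 2
131 = 9·14 + 5   →  a_3 = 9
14 = 2·5 + 4   →  a_4 = 2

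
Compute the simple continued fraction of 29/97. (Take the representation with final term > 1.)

29 = 0*97 + 29
97 = 3*29 + 10
29 = 2*10 + 9
10 = 1*9 + 1
9 = 9*1 + 0  (stop)
So 29/97 = [0; 3, 2, 1, 9].

[0; 3, 2, 1, 9]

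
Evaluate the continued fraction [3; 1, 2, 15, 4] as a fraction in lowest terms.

687/187

Fold from the inside: start with 4/1.
  15 + 1/4 = 61/4
  2 + 4/61 = 126/61
  1 + 61/126 = 187/126
  3 + 126/187 = 687/187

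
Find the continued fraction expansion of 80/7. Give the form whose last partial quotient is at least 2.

80 = 11·7 + 3
7 = 2·3 + 1
3 = 3·1 + 0  (stop)
So 80/7 = [11; 2, 3].

[11; 2, 3]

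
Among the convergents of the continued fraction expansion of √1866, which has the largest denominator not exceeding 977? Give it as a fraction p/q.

15551/360

√1866 = [43; 5, 14, 5, 86, …] (period length 4).
Convergents:
  p_0/q_0 = 43/1
  p_1/q_1 = 216/5
  p_2/q_2 = 3067/71
  p_3/q_3 = 15551/360
  p_4/q_4 = 1340453/31031
q_3 = 360 ≤ 977 < 31031 = q_4, so the answer is 15551/360.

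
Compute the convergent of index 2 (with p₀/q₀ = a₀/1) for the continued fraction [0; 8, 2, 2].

Using pₖ = aₖpₖ₋₁ + pₖ₋₂, qₖ = aₖqₖ₋₁ + qₖ₋₂ (with p₋₁=1, p₋₂=0, q₋₁=0, q₋₂=1):
  k=0: a=0, p=0, q=1
  k=1: a=8, p=1, q=8
  k=2: a=2, p=2, q=17

2/17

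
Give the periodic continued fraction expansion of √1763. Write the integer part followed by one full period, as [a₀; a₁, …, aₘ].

a₀ = ⌊√1763⌋ = 41.
With m₀=0, d₀=1 and mₖ₊₁ = dₖaₖ − mₖ, dₖ₊₁ = (n − mₖ₊₁²)/dₖ, aₖ₊₁ = ⌊(a₀+mₖ₊₁)/dₖ₊₁⌋:
  k=1: m=41, d=82, a=1
  k=2: m=41, d=1, a=82
d=1 and a=2a₀=82 at k=2, so the next step gives (m, d) = (41, 82) again — its k=1 value — and the period has length 2.

[41; 1, 82]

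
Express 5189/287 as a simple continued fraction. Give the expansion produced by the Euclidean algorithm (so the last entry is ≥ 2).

[18; 12, 2, 11]

5189 = 18×287 + 23
287 = 12×23 + 11
23 = 2×11 + 1
11 = 11×1 + 0  (stop)
So 5189/287 = [18; 12, 2, 11].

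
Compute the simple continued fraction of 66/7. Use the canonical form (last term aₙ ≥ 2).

66 = 9·7 + 3
7 = 2·3 + 1
3 = 3·1 + 0  (stop)
So 66/7 = [9; 2, 3].

[9; 2, 3]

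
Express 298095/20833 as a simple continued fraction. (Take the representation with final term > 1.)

[14; 3, 4, 5, 6, 16, 3]

298095 = 14*20833 + 6433
20833 = 3*6433 + 1534
6433 = 4*1534 + 297
1534 = 5*297 + 49
297 = 6*49 + 3
49 = 16*3 + 1
3 = 3*1 + 0  (stop)
So 298095/20833 = [14; 3, 4, 5, 6, 16, 3].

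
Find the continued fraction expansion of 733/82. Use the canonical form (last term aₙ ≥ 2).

733 = 8·82 + 77
82 = 1·77 + 5
77 = 15·5 + 2
5 = 2·2 + 1
2 = 2·1 + 0  (stop)
So 733/82 = [8; 1, 15, 2, 2].

[8; 1, 15, 2, 2]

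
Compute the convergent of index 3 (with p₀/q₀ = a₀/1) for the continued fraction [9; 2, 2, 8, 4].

395/42

Using pₖ = aₖpₖ₋₁ + pₖ₋₂, qₖ = aₖqₖ₋₁ + qₖ₋₂ (with p₋₁=1, p₋₂=0, q₋₁=0, q₋₂=1):
  k=0: a=9, p=9, q=1
  k=1: a=2, p=19, q=2
  k=2: a=2, p=47, q=5
  k=3: a=8, p=395, q=42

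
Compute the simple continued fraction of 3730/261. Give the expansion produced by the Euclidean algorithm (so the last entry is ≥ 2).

[14; 3, 2, 3, 3, 3]

3730 = 14*261 + 76
261 = 3*76 + 33
76 = 2*33 + 10
33 = 3*10 + 3
10 = 3*3 + 1
3 = 3*1 + 0  (stop)
So 3730/261 = [14; 3, 2, 3, 3, 3].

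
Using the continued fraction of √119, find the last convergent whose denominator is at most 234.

√119 = [10; 1, 9, 1, 20, …] (period length 4).
Convergents:
  p_0/q_0 = 10/1
  p_1/q_1 = 11/1
  p_2/q_2 = 109/10
  p_3/q_3 = 120/11
  p_4/q_4 = 2509/230
  p_5/q_5 = 2629/241
q_4 = 230 ≤ 234 < 241 = q_5, so the answer is 2509/230.

2509/230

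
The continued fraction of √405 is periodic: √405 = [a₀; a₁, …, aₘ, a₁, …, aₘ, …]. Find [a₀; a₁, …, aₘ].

[20; 8, 40]

a₀ = ⌊√405⌋ = 20.
With m₀=0, d₀=1 and mₖ₊₁ = dₖaₖ − mₖ, dₖ₊₁ = (n − mₖ₊₁²)/dₖ, aₖ₊₁ = ⌊(a₀+mₖ₊₁)/dₖ₊₁⌋:
  k=1: m=20, d=5, a=8
  k=2: m=20, d=1, a=40
d=1 and a=2a₀=40 at k=2, so the next step gives (m, d) = (20, 5) again — its k=1 value — and the period has length 2.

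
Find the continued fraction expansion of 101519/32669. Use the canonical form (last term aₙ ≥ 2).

[3; 9, 3, 3, 4, 2, 4, 8]

101519 = 3*32669 + 3512
32669 = 9*3512 + 1061
3512 = 3*1061 + 329
1061 = 3*329 + 74
329 = 4*74 + 33
74 = 2*33 + 8
33 = 4*8 + 1
8 = 8*1 + 0  (stop)
So 101519/32669 = [3; 9, 3, 3, 4, 2, 4, 8].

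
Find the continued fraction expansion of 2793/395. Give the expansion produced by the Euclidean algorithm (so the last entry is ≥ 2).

[7; 14, 9, 3]

2793 = 7·395 + 28
395 = 14·28 + 3
28 = 9·3 + 1
3 = 3·1 + 0  (stop)
So 2793/395 = [7; 14, 9, 3].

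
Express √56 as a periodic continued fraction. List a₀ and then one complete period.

[7; 2, 14]

a₀ = ⌊√56⌋ = 7.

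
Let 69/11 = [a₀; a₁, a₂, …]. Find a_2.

69 = 6·11 + 3   →  a_0 = 6
11 = 3·3 + 2   →  a_1 = 3
3 = 1·2 + 1   →  a_2 = 1

1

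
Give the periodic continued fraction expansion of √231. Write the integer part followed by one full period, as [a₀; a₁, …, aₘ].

[15; 5, 30]

a₀ = ⌊√231⌋ = 15.
With m₀=0, d₀=1 and mₖ₊₁ = dₖaₖ − mₖ, dₖ₊₁ = (n − mₖ₊₁²)/dₖ, aₖ₊₁ = ⌊(a₀+mₖ₊₁)/dₖ₊₁⌋:
  k=1: m=15, d=6, a=5
  k=2: m=15, d=1, a=30
d=1 and a=2a₀=30 at k=2, so the next step gives (m, d) = (15, 6) again — its k=1 value — and the period has length 2.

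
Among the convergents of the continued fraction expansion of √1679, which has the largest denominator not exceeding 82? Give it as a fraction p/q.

√1679 = [40; 1, 39, 1, 80, …] (period length 4).
Convergents:
  p_0/q_0 = 40/1
  p_1/q_1 = 41/1
  p_2/q_2 = 1639/40
  p_3/q_3 = 1680/41
  p_4/q_4 = 136039/3320
q_3 = 41 ≤ 82 < 3320 = q_4, so the answer is 1680/41.

1680/41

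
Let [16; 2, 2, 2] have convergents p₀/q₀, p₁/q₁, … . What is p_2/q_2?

Using pₖ = aₖpₖ₋₁ + pₖ₋₂, qₖ = aₖqₖ₋₁ + qₖ₋₂ (with p₋₁=1, p₋₂=0, q₋₁=0, q₋₂=1):
  k=0: a=16, p=16, q=1
  k=1: a=2, p=33, q=2
  k=2: a=2, p=82, q=5

82/5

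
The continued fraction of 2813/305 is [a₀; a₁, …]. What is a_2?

2

2813 = 9·305 + 68   →  a_0 = 9
305 = 4·68 + 33   →  a_1 = 4
68 = 2·33 + 2   →  a_2 = 2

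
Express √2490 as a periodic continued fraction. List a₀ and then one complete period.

[49; 1, 8, 1, 98]

a₀ = ⌊√2490⌋ = 49.
With m₀=0, d₀=1 and mₖ₊₁ = dₖaₖ − mₖ, dₖ₊₁ = (n − mₖ₊₁²)/dₖ, aₖ₊₁ = ⌊(a₀+mₖ₊₁)/dₖ₊₁⌋:
  k=1: m=49, d=89, a=1
  k=2: m=40, d=10, a=8
  k=3: m=40, d=89, a=1
  k=4: m=49, d=1, a=98
d=1 and a=2a₀=98 at k=4, so the next step gives (m, d) = (49, 89) again — its k=1 value — and the period has length 4.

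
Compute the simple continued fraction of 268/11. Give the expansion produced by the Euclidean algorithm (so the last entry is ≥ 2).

[24; 2, 1, 3]

268 = 24×11 + 4
11 = 2×4 + 3
4 = 1×3 + 1
3 = 3×1 + 0  (stop)
So 268/11 = [24; 2, 1, 3].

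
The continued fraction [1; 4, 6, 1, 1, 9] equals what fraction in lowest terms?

639/515

Fold from the inside: start with 9/1.
  1 + 1/9 = 10/9
  1 + 9/10 = 19/10
  6 + 10/19 = 124/19
  4 + 19/124 = 515/124
  1 + 124/515 = 639/515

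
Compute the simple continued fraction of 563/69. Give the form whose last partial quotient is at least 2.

563 = 8×69 + 11
69 = 6×11 + 3
11 = 3×3 + 2
3 = 1×2 + 1
2 = 2×1 + 0  (stop)
So 563/69 = [8; 6, 3, 1, 2].

[8; 6, 3, 1, 2]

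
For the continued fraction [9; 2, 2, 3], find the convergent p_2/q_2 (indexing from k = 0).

Using pₖ = aₖpₖ₋₁ + pₖ₋₂, qₖ = aₖqₖ₋₁ + qₖ₋₂ (with p₋₁=1, p₋₂=0, q₋₁=0, q₋₂=1):
  k=0: a=9, p=9, q=1
  k=1: a=2, p=19, q=2
  k=2: a=2, p=47, q=5

47/5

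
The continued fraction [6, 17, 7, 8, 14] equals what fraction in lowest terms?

83593/13798

Fold from the inside: start with 14/1.
  8 + 1/14 = 113/14
  7 + 14/113 = 805/113
  17 + 113/805 = 13798/805
  6 + 805/13798 = 83593/13798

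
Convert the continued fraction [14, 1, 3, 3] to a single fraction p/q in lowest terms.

192/13

Fold from the inside: start with 3/1.
  3 + 1/3 = 10/3
  1 + 3/10 = 13/10
  14 + 10/13 = 192/13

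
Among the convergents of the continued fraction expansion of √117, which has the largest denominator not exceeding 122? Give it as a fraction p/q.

649/60

√117 = [10; 1, 4, 2, 4, 1, 20, …] (period length 6).
Convergents:
  p_0/q_0 = 10/1
  p_1/q_1 = 11/1
  p_2/q_2 = 54/5
  p_3/q_3 = 119/11
  p_4/q_4 = 530/49
  p_5/q_5 = 649/60
  p_6/q_6 = 13510/1249
q_5 = 60 ≤ 122 < 1249 = q_6, so the answer is 649/60.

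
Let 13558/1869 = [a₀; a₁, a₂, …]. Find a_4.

3

13558 = 7·1869 + 475   →  a_0 = 7
1869 = 3·475 + 444   →  a_1 = 3
475 = 1·444 + 31   →  a_2 = 1
444 = 14·31 + 10   →  a_3 = 14
31 = 3·10 + 1   →  a_4 = 3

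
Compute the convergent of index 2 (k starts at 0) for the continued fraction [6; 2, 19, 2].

Using pₖ = aₖpₖ₋₁ + pₖ₋₂, qₖ = aₖqₖ₋₁ + qₖ₋₂ (with p₋₁=1, p₋₂=0, q₋₁=0, q₋₂=1):
  k=0: a=6, p=6, q=1
  k=1: a=2, p=13, q=2
  k=2: a=19, p=253, q=39

253/39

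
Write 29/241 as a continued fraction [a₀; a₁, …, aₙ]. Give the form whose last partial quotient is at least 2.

29 = 0×241 + 29
241 = 8×29 + 9
29 = 3×9 + 2
9 = 4×2 + 1
2 = 2×1 + 0  (stop)
So 29/241 = [0; 8, 3, 4, 2].

[0; 8, 3, 4, 2]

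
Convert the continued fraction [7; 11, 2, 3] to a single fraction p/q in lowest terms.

Using pₖ = aₖpₖ₋₁ + pₖ₋₂ and qₖ = aₖqₖ₋₁ + qₖ₋₂:
  k=0: a=7, p=7, q=1
  k=1: a=11, p=78, q=11
  k=2: a=2, p=163, q=23
  k=3: a=3, p=567, q=80

567/80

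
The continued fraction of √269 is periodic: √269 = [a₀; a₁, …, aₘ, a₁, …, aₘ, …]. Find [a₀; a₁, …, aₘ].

[16; 2, 2, 32]

a₀ = ⌊√269⌋ = 16.
With m₀=0, d₀=1 and mₖ₊₁ = dₖaₖ − mₖ, dₖ₊₁ = (n − mₖ₊₁²)/dₖ, aₖ₊₁ = ⌊(a₀+mₖ₊₁)/dₖ₊₁⌋:
  k=1: m=16, d=13, a=2
  k=2: m=10, d=13, a=2
  k=3: m=16, d=1, a=32
d=1 and a=2a₀=32 at k=3, so the next step gives (m, d) = (16, 13) again — its k=1 value — and the period has length 3.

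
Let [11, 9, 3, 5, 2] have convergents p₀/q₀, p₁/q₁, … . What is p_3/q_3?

Using pₖ = aₖpₖ₋₁ + pₖ₋₂, qₖ = aₖqₖ₋₁ + qₖ₋₂ (with p₋₁=1, p₋₂=0, q₋₁=0, q₋₂=1):
  k=0: a=11, p=11, q=1
  k=1: a=9, p=100, q=9
  k=2: a=3, p=311, q=28
  k=3: a=5, p=1655, q=149

1655/149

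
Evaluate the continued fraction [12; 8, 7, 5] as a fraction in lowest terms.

Using pₖ = aₖpₖ₋₁ + pₖ₋₂ and qₖ = aₖqₖ₋₁ + qₖ₋₂:
  k=0: a=12, p=12, q=1
  k=1: a=8, p=97, q=8
  k=2: a=7, p=691, q=57
  k=3: a=5, p=3552, q=293

3552/293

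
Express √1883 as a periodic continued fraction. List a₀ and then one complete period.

[43; 2, 1, 1, 5, 1, 1, 2, 86]

a₀ = ⌊√1883⌋ = 43.
With m₀=0, d₀=1 and mₖ₊₁ = dₖaₖ − mₖ, dₖ₊₁ = (n − mₖ₊₁²)/dₖ, aₖ₊₁ = ⌊(a₀+mₖ₊₁)/dₖ₊₁⌋:
  k=1: m=43, d=34, a=2
  k=2: m=25, d=37, a=1
  k=3: m=12, d=47, a=1
  k=4: m=35, d=14, a=5
  k=5: m=35, d=47, a=1
  k=6: m=12, d=37, a=1
  k=7: m=25, d=34, a=2
  k=8: m=43, d=1, a=86
d=1 and a=2a₀=86 at k=8, so the next step gives (m, d) = (43, 34) again — its k=1 value — and the period has length 8.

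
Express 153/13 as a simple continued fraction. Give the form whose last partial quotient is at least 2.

153 = 11×13 + 10
13 = 1×10 + 3
10 = 3×3 + 1
3 = 3×1 + 0  (stop)
So 153/13 = [11; 1, 3, 3].

[11; 1, 3, 3]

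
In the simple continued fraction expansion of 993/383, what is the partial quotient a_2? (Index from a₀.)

993 = 2·383 + 227   →  a_0 = 2
383 = 1·227 + 156   →  a_1 = 1
227 = 1·156 + 71   →  a_2 = 1

1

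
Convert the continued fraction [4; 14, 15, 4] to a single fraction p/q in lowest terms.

3493/858

Using pₖ = aₖpₖ₋₁ + pₖ₋₂ and qₖ = aₖqₖ₋₁ + qₖ₋₂:
  k=0: a=4, p=4, q=1
  k=1: a=14, p=57, q=14
  k=2: a=15, p=859, q=211
  k=3: a=4, p=3493, q=858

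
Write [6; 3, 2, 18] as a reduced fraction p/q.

811/129

Using pₖ = aₖpₖ₋₁ + pₖ₋₂ and qₖ = aₖqₖ₋₁ + qₖ₋₂:
  k=0: a=6, p=6, q=1
  k=1: a=3, p=19, q=3
  k=2: a=2, p=44, q=7
  k=3: a=18, p=811, q=129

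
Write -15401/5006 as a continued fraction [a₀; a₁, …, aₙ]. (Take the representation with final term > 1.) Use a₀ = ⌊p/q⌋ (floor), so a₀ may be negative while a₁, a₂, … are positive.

[-4; 1, 12, 14, 5, 2, 2]

-15401 = -4*5006 + 4623
5006 = 1*4623 + 383
4623 = 12*383 + 27
383 = 14*27 + 5
27 = 5*5 + 2
5 = 2*2 + 1
2 = 2*1 + 0  (stop)
So -15401/5006 = [-4; 1, 12, 14, 5, 2, 2].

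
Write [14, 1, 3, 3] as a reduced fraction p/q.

192/13

Fold from the inside: start with 3/1.
  3 + 1/3 = 10/3
  1 + 3/10 = 13/10
  14 + 10/13 = 192/13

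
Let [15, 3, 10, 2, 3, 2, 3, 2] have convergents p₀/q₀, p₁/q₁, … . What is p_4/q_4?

3463/226

Using pₖ = aₖpₖ₋₁ + pₖ₋₂, qₖ = aₖqₖ₋₁ + qₖ₋₂ (with p₋₁=1, p₋₂=0, q₋₁=0, q₋₂=1):
  k=0: a=15, p=15, q=1
  k=1: a=3, p=46, q=3
  k=2: a=10, p=475, q=31
  k=3: a=2, p=996, q=65
  k=4: a=3, p=3463, q=226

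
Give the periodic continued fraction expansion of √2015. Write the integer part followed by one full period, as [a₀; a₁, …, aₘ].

a₀ = ⌊√2015⌋ = 44.
With m₀=0, d₀=1 and mₖ₊₁ = dₖaₖ − mₖ, dₖ₊₁ = (n − mₖ₊₁²)/dₖ, aₖ₊₁ = ⌊(a₀+mₖ₊₁)/dₖ₊₁⌋:
  k=1: m=44, d=79, a=1
  k=2: m=35, d=10, a=7
  k=3: m=35, d=79, a=1
  k=4: m=44, d=1, a=88
d=1 and a=2a₀=88 at k=4, so the next step gives (m, d) = (44, 79) again — its k=1 value — and the period has length 4.

[44; 1, 7, 1, 88]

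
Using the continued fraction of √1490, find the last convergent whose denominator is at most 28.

√1490 = [38; 1, 1, 1, 1, 76, …] (period length 5).
Convergents:
  p_0/q_0 = 38/1
  p_1/q_1 = 39/1
  p_2/q_2 = 77/2
  p_3/q_3 = 116/3
  p_4/q_4 = 193/5
  p_5/q_5 = 14784/383
q_4 = 5 ≤ 28 < 383 = q_5, so the answer is 193/5.

193/5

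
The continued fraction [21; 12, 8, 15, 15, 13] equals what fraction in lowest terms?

6088473/288793

Fold from the inside: start with 13/1.
  15 + 1/13 = 196/13
  15 + 13/196 = 2953/196
  8 + 196/2953 = 23820/2953
  12 + 2953/23820 = 288793/23820
  21 + 23820/288793 = 6088473/288793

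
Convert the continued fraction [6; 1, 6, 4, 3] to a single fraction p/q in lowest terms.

645/94

Using pₖ = aₖpₖ₋₁ + pₖ₋₂ and qₖ = aₖqₖ₋₁ + qₖ₋₂:
  k=0: a=6, p=6, q=1
  k=1: a=1, p=7, q=1
  k=2: a=6, p=48, q=7
  k=3: a=4, p=199, q=29
  k=4: a=3, p=645, q=94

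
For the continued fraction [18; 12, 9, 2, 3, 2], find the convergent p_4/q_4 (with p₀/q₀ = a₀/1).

Using pₖ = aₖpₖ₋₁ + pₖ₋₂, qₖ = aₖqₖ₋₁ + qₖ₋₂ (with p₋₁=1, p₋₂=0, q₋₁=0, q₋₂=1):
  k=0: a=18, p=18, q=1
  k=1: a=12, p=217, q=12
  k=2: a=9, p=1971, q=109
  k=3: a=2, p=4159, q=230
  k=4: a=3, p=14448, q=799

14448/799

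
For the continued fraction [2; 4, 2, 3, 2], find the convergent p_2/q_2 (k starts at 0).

20/9

Using pₖ = aₖpₖ₋₁ + pₖ₋₂, qₖ = aₖqₖ₋₁ + qₖ₋₂ (with p₋₁=1, p₋₂=0, q₋₁=0, q₋₂=1):
  k=0: a=2, p=2, q=1
  k=1: a=4, p=9, q=4
  k=2: a=2, p=20, q=9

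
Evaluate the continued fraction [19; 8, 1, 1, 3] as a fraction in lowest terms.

1147/60

Fold from the inside: start with 3/1.
  1 + 1/3 = 4/3
  1 + 3/4 = 7/4
  8 + 4/7 = 60/7
  19 + 7/60 = 1147/60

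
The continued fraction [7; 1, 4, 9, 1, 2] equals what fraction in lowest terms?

1155/148

Fold from the inside: start with 2/1.
  1 + 1/2 = 3/2
  9 + 2/3 = 29/3
  4 + 3/29 = 119/29
  1 + 29/119 = 148/119
  7 + 119/148 = 1155/148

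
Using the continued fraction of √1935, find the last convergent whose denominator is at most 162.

√1935 = [43; 1, 86, …] (period length 2).
Convergents:
  p_0/q_0 = 43/1
  p_1/q_1 = 44/1
  p_2/q_2 = 3827/87
  p_3/q_3 = 3871/88
  p_4/q_4 = 336733/7655
q_3 = 88 ≤ 162 < 7655 = q_4, so the answer is 3871/88.

3871/88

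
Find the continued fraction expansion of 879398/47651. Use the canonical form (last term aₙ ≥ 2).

[18; 2, 5, 19, 14, 16]

879398 = 18·47651 + 21680
47651 = 2·21680 + 4291
21680 = 5·4291 + 225
4291 = 19·225 + 16
225 = 14·16 + 1
16 = 16·1 + 0  (stop)
So 879398/47651 = [18; 2, 5, 19, 14, 16].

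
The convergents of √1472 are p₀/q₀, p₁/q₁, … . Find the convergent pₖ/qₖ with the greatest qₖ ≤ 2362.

√1472 = [38; 2, 1, 2, 1, 2, 76, …] (period length 6).
Convergents:
  p_0/q_0 = 38/1
  p_1/q_1 = 77/2
  p_2/q_2 = 115/3
  p_3/q_3 = 307/8
  p_4/q_4 = 422/11
  p_5/q_5 = 1151/30
  p_6/q_6 = 87898/2291
  p_7/q_7 = 176947/4612
q_6 = 2291 ≤ 2362 < 4612 = q_7, so the answer is 87898/2291.

87898/2291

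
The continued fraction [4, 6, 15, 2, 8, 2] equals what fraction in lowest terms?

Fold from the inside: start with 2/1.
  8 + 1/2 = 17/2
  2 + 2/17 = 36/17
  15 + 17/36 = 557/36
  6 + 36/557 = 3378/557
  4 + 557/3378 = 14069/3378

14069/3378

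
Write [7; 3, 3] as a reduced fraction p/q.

Fold from the inside: start with 3/1.
  3 + 1/3 = 10/3
  7 + 3/10 = 73/10

73/10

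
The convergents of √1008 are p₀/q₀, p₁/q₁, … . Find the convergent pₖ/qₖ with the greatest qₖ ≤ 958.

√1008 = [31; 1, 2, 1, 62, …] (period length 4).
Convergents:
  p_0/q_0 = 31/1
  p_1/q_1 = 32/1
  p_2/q_2 = 95/3
  p_3/q_3 = 127/4
  p_4/q_4 = 7969/251
  p_5/q_5 = 8096/255
  p_6/q_6 = 24161/761
  p_7/q_7 = 32257/1016
q_6 = 761 ≤ 958 < 1016 = q_7, so the answer is 24161/761.

24161/761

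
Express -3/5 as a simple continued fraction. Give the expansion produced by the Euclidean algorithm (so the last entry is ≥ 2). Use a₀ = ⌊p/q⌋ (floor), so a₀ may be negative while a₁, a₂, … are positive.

[-1; 2, 2]

-3 = -1*5 + 2
5 = 2*2 + 1
2 = 2*1 + 0  (stop)
So -3/5 = [-1; 2, 2].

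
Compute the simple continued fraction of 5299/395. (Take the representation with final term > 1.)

5299 = 13*395 + 164
395 = 2*164 + 67
164 = 2*67 + 30
67 = 2*30 + 7
30 = 4*7 + 2
7 = 3*2 + 1
2 = 2*1 + 0  (stop)
So 5299/395 = [13; 2, 2, 2, 4, 3, 2].

[13; 2, 2, 2, 4, 3, 2]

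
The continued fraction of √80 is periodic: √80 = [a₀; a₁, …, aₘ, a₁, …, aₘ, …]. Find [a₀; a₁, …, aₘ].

[8; 1, 16]

a₀ = ⌊√80⌋ = 8.
With m₀=0, d₀=1 and mₖ₊₁ = dₖaₖ − mₖ, dₖ₊₁ = (n − mₖ₊₁²)/dₖ, aₖ₊₁ = ⌊(a₀+mₖ₊₁)/dₖ₊₁⌋:
  k=1: m=8, d=16, a=1
  k=2: m=8, d=1, a=16
d=1 and a=2a₀=16 at k=2, so the next step gives (m, d) = (8, 16) again — its k=1 value — and the period has length 2.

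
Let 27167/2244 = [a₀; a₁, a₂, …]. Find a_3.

27167 = 12·2244 + 239   →  a_0 = 12
2244 = 9·239 + 93   →  a_1 = 9
239 = 2·93 + 53   →  a_2 = 2
93 = 1·53 + 40   →  a_3 = 1

1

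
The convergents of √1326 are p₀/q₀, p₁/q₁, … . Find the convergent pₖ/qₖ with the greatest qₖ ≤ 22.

√1326 = [36; 2, 2, 2, 2, 2, 72, …] (period length 6).
Convergents:
  p_0/q_0 = 36/1
  p_1/q_1 = 73/2
  p_2/q_2 = 182/5
  p_3/q_3 = 437/12
  p_4/q_4 = 1056/29
q_3 = 12 ≤ 22 < 29 = q_4, so the answer is 437/12.

437/12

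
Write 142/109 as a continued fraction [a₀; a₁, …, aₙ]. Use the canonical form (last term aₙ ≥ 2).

142 = 1*109 + 33
109 = 3*33 + 10
33 = 3*10 + 3
10 = 3*3 + 1
3 = 3*1 + 0  (stop)
So 142/109 = [1; 3, 3, 3, 3].

[1; 3, 3, 3, 3]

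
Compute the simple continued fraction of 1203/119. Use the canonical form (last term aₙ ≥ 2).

[10; 9, 6, 2]

1203 = 10*119 + 13
119 = 9*13 + 2
13 = 6*2 + 1
2 = 2*1 + 0  (stop)
So 1203/119 = [10; 9, 6, 2].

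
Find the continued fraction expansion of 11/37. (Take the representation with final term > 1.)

[0; 3, 2, 1, 3]

11 = 0×37 + 11
37 = 3×11 + 4
11 = 2×4 + 3
4 = 1×3 + 1
3 = 3×1 + 0  (stop)
So 11/37 = [0; 3, 2, 1, 3].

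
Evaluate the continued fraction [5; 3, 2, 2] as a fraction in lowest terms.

Using pₖ = aₖpₖ₋₁ + pₖ₋₂ and qₖ = aₖqₖ₋₁ + qₖ₋₂:
  k=0: a=5, p=5, q=1
  k=1: a=3, p=16, q=3
  k=2: a=2, p=37, q=7
  k=3: a=2, p=90, q=17

90/17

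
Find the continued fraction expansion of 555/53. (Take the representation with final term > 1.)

[10; 2, 8, 3]

555 = 10×53 + 25
53 = 2×25 + 3
25 = 8×3 + 1
3 = 3×1 + 0  (stop)
So 555/53 = [10; 2, 8, 3].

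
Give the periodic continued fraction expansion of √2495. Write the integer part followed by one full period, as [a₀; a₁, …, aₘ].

[49; 1, 18, 1, 98]

a₀ = ⌊√2495⌋ = 49.
With m₀=0, d₀=1 and mₖ₊₁ = dₖaₖ − mₖ, dₖ₊₁ = (n − mₖ₊₁²)/dₖ, aₖ₊₁ = ⌊(a₀+mₖ₊₁)/dₖ₊₁⌋:
  k=1: m=49, d=94, a=1
  k=2: m=45, d=5, a=18
  k=3: m=45, d=94, a=1
  k=4: m=49, d=1, a=98
d=1 and a=2a₀=98 at k=4, so the next step gives (m, d) = (49, 94) again — its k=1 value — and the period has length 4.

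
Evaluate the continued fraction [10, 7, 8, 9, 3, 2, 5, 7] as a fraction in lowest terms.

1485191/146463

Fold from the inside: start with 7/1.
  5 + 1/7 = 36/7
  2 + 7/36 = 79/36
  3 + 36/79 = 273/79
  9 + 79/273 = 2536/273
  8 + 273/2536 = 20561/2536
  7 + 2536/20561 = 146463/20561
  10 + 20561/146463 = 1485191/146463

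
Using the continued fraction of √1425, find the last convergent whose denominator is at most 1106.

34163/905

√1425 = [37; 1, 2, 1, 74, …] (period length 4).
Convergents:
  p_0/q_0 = 37/1
  p_1/q_1 = 38/1
  p_2/q_2 = 113/3
  p_3/q_3 = 151/4
  p_4/q_4 = 11287/299
  p_5/q_5 = 11438/303
  p_6/q_6 = 34163/905
  p_7/q_7 = 45601/1208
q_6 = 905 ≤ 1106 < 1208 = q_7, so the answer is 34163/905.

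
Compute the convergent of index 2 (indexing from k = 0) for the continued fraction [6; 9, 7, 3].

Using pₖ = aₖpₖ₋₁ + pₖ₋₂, qₖ = aₖqₖ₋₁ + qₖ₋₂ (with p₋₁=1, p₋₂=0, q₋₁=0, q₋₂=1):
  k=0: a=6, p=6, q=1
  k=1: a=9, p=55, q=9
  k=2: a=7, p=391, q=64

391/64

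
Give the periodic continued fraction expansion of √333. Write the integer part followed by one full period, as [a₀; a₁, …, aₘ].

a₀ = ⌊√333⌋ = 18.

[18; 4, 36]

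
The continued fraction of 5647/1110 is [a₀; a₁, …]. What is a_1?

11

5647 = 5·1110 + 97   →  a_0 = 5
1110 = 11·97 + 43   →  a_1 = 11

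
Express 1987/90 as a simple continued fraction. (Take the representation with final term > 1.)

1987 = 22·90 + 7
90 = 12·7 + 6
7 = 1·6 + 1
6 = 6·1 + 0  (stop)
So 1987/90 = [22; 12, 1, 6].

[22; 12, 1, 6]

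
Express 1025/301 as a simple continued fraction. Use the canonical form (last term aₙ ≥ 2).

[3; 2, 2, 7, 8]

1025 = 3×301 + 122
301 = 2×122 + 57
122 = 2×57 + 8
57 = 7×8 + 1
8 = 8×1 + 0  (stop)
So 1025/301 = [3; 2, 2, 7, 8].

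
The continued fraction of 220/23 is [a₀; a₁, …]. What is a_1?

1

220 = 9·23 + 13   →  a_0 = 9
23 = 1·13 + 10   →  a_1 = 1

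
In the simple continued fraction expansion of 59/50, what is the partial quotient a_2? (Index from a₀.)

59 = 1·50 + 9   →  a_0 = 1
50 = 5·9 + 5   →  a_1 = 5
9 = 1·5 + 4   →  a_2 = 1

1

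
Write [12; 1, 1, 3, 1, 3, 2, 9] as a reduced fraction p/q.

Using pₖ = aₖpₖ₋₁ + pₖ₋₂ and qₖ = aₖqₖ₋₁ + qₖ₋₂:
  k=0: a=12, p=12, q=1
  k=1: a=1, p=13, q=1
  k=2: a=1, p=25, q=2
  k=3: a=3, p=88, q=7
  k=4: a=1, p=113, q=9
  k=5: a=3, p=427, q=34
  k=6: a=2, p=967, q=77
  k=7: a=9, p=9130, q=727

9130/727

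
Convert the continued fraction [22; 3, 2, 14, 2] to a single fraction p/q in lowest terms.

4658/209

Fold from the inside: start with 2/1.
  14 + 1/2 = 29/2
  2 + 2/29 = 60/29
  3 + 29/60 = 209/60
  22 + 60/209 = 4658/209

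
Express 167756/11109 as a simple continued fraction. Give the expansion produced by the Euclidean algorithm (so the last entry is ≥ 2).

167756 = 15·11109 + 1121
11109 = 9·1121 + 1020
1121 = 1·1020 + 101
1020 = 10·101 + 10
101 = 10·10 + 1
10 = 10·1 + 0  (stop)
So 167756/11109 = [15; 9, 1, 10, 10, 10].

[15; 9, 1, 10, 10, 10]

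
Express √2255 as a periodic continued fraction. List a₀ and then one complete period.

a₀ = ⌊√2255⌋ = 47.
With m₀=0, d₀=1 and mₖ₊₁ = dₖaₖ − mₖ, dₖ₊₁ = (n − mₖ₊₁²)/dₖ, aₖ₊₁ = ⌊(a₀+mₖ₊₁)/dₖ₊₁⌋:
  k=1: m=47, d=46, a=2
  k=2: m=45, d=5, a=18
  k=3: m=45, d=46, a=2
  k=4: m=47, d=1, a=94
d=1 and a=2a₀=94 at k=4, so the next step gives (m, d) = (47, 46) again — its k=1 value — and the period has length 4.

[47; 2, 18, 2, 94]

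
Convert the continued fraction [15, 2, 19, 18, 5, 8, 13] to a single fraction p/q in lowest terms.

Using pₖ = aₖpₖ₋₁ + pₖ₋₂ and qₖ = aₖqₖ₋₁ + qₖ₋₂:
  k=0: a=15, p=15, q=1
  k=1: a=2, p=31, q=2
  k=2: a=19, p=604, q=39
  k=3: a=18, p=10903, q=704
  k=4: a=5, p=55119, q=3559
  k=5: a=8, p=451855, q=29176
  k=6: a=13, p=5929234, q=382847

5929234/382847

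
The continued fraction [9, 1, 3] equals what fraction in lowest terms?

Using pₖ = aₖpₖ₋₁ + pₖ₋₂ and qₖ = aₖqₖ₋₁ + qₖ₋₂:
  k=0: a=9, p=9, q=1
  k=1: a=1, p=10, q=1
  k=2: a=3, p=39, q=4

39/4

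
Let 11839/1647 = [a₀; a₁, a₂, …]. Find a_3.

5

11839 = 7·1647 + 310   →  a_0 = 7
1647 = 5·310 + 97   →  a_1 = 5
310 = 3·97 + 19   →  a_2 = 3
97 = 5·19 + 2   →  a_3 = 5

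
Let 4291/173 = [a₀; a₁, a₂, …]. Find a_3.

4291 = 24·173 + 139   →  a_0 = 24
173 = 1·139 + 34   →  a_1 = 1
139 = 4·34 + 3   →  a_2 = 4
34 = 11·3 + 1   →  a_3 = 11

11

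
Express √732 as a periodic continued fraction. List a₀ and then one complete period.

[27; 18, 54]

a₀ = ⌊√732⌋ = 27.
With m₀=0, d₀=1 and mₖ₊₁ = dₖaₖ − mₖ, dₖ₊₁ = (n − mₖ₊₁²)/dₖ, aₖ₊₁ = ⌊(a₀+mₖ₊₁)/dₖ₊₁⌋:
  k=1: m=27, d=3, a=18
  k=2: m=27, d=1, a=54
d=1 and a=2a₀=54 at k=2, so the next step gives (m, d) = (27, 3) again — its k=1 value — and the period has length 2.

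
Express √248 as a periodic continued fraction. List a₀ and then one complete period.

a₀ = ⌊√248⌋ = 15.
With m₀=0, d₀=1 and mₖ₊₁ = dₖaₖ − mₖ, dₖ₊₁ = (n − mₖ₊₁²)/dₖ, aₖ₊₁ = ⌊(a₀+mₖ₊₁)/dₖ₊₁⌋:
  k=1: m=15, d=23, a=1
  k=2: m=8, d=8, a=2
  k=3: m=8, d=23, a=1
  k=4: m=15, d=1, a=30
d=1 and a=2a₀=30 at k=4, so the next step gives (m, d) = (15, 23) again — its k=1 value — and the period has length 4.

[15; 1, 2, 1, 30]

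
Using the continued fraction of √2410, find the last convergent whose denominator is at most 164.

√2410 = [49; 10, 1, 8, 1, 10, 98, …] (period length 6).
Convergents:
  p_0/q_0 = 49/1
  p_1/q_1 = 491/10
  p_2/q_2 = 540/11
  p_3/q_3 = 4811/98
  p_4/q_4 = 5351/109
  p_5/q_5 = 58321/1188
q_4 = 109 ≤ 164 < 1188 = q_5, so the answer is 5351/109.

5351/109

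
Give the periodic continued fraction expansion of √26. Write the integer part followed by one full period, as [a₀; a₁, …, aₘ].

a₀ = ⌊√26⌋ = 5.

[5; 10]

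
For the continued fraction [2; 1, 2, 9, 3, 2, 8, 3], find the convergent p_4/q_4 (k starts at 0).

233/87

Using pₖ = aₖpₖ₋₁ + pₖ₋₂, qₖ = aₖqₖ₋₁ + qₖ₋₂ (with p₋₁=1, p₋₂=0, q₋₁=0, q₋₂=1):
  k=0: a=2, p=2, q=1
  k=1: a=1, p=3, q=1
  k=2: a=2, p=8, q=3
  k=3: a=9, p=75, q=28
  k=4: a=3, p=233, q=87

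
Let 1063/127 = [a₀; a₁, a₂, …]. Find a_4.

2

1063 = 8·127 + 47   →  a_0 = 8
127 = 2·47 + 33   →  a_1 = 2
47 = 1·33 + 14   →  a_2 = 1
33 = 2·14 + 5   →  a_3 = 2
14 = 2·5 + 4   →  a_4 = 2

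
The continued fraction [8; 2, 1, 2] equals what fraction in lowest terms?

67/8

Using pₖ = aₖpₖ₋₁ + pₖ₋₂ and qₖ = aₖqₖ₋₁ + qₖ₋₂:
  k=0: a=8, p=8, q=1
  k=1: a=2, p=17, q=2
  k=2: a=1, p=25, q=3
  k=3: a=2, p=67, q=8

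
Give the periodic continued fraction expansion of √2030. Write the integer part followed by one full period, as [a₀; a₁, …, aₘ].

[45; 18, 90]

a₀ = ⌊√2030⌋ = 45.
With m₀=0, d₀=1 and mₖ₊₁ = dₖaₖ − mₖ, dₖ₊₁ = (n − mₖ₊₁²)/dₖ, aₖ₊₁ = ⌊(a₀+mₖ₊₁)/dₖ₊₁⌋:
  k=1: m=45, d=5, a=18
  k=2: m=45, d=1, a=90
d=1 and a=2a₀=90 at k=2, so the next step gives (m, d) = (45, 5) again — its k=1 value — and the period has length 2.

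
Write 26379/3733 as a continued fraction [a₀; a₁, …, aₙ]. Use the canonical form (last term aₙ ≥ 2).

26379 = 7×3733 + 248
3733 = 15×248 + 13
248 = 19×13 + 1
13 = 13×1 + 0  (stop)
So 26379/3733 = [7; 15, 19, 13].

[7; 15, 19, 13]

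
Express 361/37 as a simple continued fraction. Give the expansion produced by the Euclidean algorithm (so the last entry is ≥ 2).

[9; 1, 3, 9]

361 = 9×37 + 28
37 = 1×28 + 9
28 = 3×9 + 1
9 = 9×1 + 0  (stop)
So 361/37 = [9; 1, 3, 9].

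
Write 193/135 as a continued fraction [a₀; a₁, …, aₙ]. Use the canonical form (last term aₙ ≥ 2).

[1; 2, 3, 19]

193 = 1×135 + 58
135 = 2×58 + 19
58 = 3×19 + 1
19 = 19×1 + 0  (stop)
So 193/135 = [1; 2, 3, 19].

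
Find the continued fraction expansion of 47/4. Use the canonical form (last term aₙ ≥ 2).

[11; 1, 3]

47 = 11*4 + 3
4 = 1*3 + 1
3 = 3*1 + 0  (stop)
So 47/4 = [11; 1, 3].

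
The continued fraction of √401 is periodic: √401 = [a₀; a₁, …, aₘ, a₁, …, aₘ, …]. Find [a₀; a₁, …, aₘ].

[20; 40]

a₀ = ⌊√401⌋ = 20.
With m₀=0, d₀=1 and mₖ₊₁ = dₖaₖ − mₖ, dₖ₊₁ = (n − mₖ₊₁²)/dₖ, aₖ₊₁ = ⌊(a₀+mₖ₊₁)/dₖ₊₁⌋:
  k=1: m=20, d=1, a=40
d=1 and a=2a₀=40 at k=1, so the next step gives (m, d) = (20, 1) again — its k=1 value — and the period has length 1.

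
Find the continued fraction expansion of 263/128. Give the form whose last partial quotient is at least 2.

263 = 2*128 + 7
128 = 18*7 + 2
7 = 3*2 + 1
2 = 2*1 + 0  (stop)
So 263/128 = [2; 18, 3, 2].

[2; 18, 3, 2]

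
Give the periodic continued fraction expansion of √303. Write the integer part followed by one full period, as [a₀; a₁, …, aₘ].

[17; 2, 2, 5, 2, 2, 34]

a₀ = ⌊√303⌋ = 17.
With m₀=0, d₀=1 and mₖ₊₁ = dₖaₖ − mₖ, dₖ₊₁ = (n − mₖ₊₁²)/dₖ, aₖ₊₁ = ⌊(a₀+mₖ₊₁)/dₖ₊₁⌋:
  k=1: m=17, d=14, a=2
  k=2: m=11, d=13, a=2
  k=3: m=15, d=6, a=5
  k=4: m=15, d=13, a=2
  k=5: m=11, d=14, a=2
  k=6: m=17, d=1, a=34
d=1 and a=2a₀=34 at k=6, so the next step gives (m, d) = (17, 14) again — its k=1 value — and the period has length 6.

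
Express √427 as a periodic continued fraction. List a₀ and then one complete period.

a₀ = ⌊√427⌋ = 20.
With m₀=0, d₀=1 and mₖ₊₁ = dₖaₖ − mₖ, dₖ₊₁ = (n − mₖ₊₁²)/dₖ, aₖ₊₁ = ⌊(a₀+mₖ₊₁)/dₖ₊₁⌋:
  k=1: m=20, d=27, a=1
  k=2: m=7, d=14, a=1
  k=3: m=7, d=27, a=1
  k=4: m=20, d=1, a=40
d=1 and a=2a₀=40 at k=4, so the next step gives (m, d) = (20, 27) again — its k=1 value — and the period has length 4.

[20; 1, 1, 1, 40]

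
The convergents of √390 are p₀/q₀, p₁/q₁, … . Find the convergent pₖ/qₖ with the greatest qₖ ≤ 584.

√390 = [19; 1, 2, 1, 38, …] (period length 4).
Convergents:
  p_0/q_0 = 19/1
  p_1/q_1 = 20/1
  p_2/q_2 = 59/3
  p_3/q_3 = 79/4
  p_4/q_4 = 3061/155
  p_5/q_5 = 3140/159
  p_6/q_6 = 9341/473
  p_7/q_7 = 12481/632
q_6 = 473 ≤ 584 < 632 = q_7, so the answer is 9341/473.

9341/473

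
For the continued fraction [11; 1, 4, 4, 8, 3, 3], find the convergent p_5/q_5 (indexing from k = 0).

Using pₖ = aₖpₖ₋₁ + pₖ₋₂, qₖ = aₖqₖ₋₁ + qₖ₋₂ (with p₋₁=1, p₋₂=0, q₋₁=0, q₋₂=1):
  k=0: a=11, p=11, q=1
  k=1: a=1, p=12, q=1
  k=2: a=4, p=59, q=5
  k=3: a=4, p=248, q=21
  k=4: a=8, p=2043, q=173
  k=5: a=3, p=6377, q=540

6377/540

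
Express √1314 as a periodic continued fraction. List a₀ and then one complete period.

[36; 4, 72]

a₀ = ⌊√1314⌋ = 36.
With m₀=0, d₀=1 and mₖ₊₁ = dₖaₖ − mₖ, dₖ₊₁ = (n − mₖ₊₁²)/dₖ, aₖ₊₁ = ⌊(a₀+mₖ₊₁)/dₖ₊₁⌋:
  k=1: m=36, d=18, a=4
  k=2: m=36, d=1, a=72
d=1 and a=2a₀=72 at k=2, so the next step gives (m, d) = (36, 18) again — its k=1 value — and the period has length 2.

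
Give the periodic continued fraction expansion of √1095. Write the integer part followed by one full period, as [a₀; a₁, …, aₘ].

[33; 11, 66]

a₀ = ⌊√1095⌋ = 33.
With m₀=0, d₀=1 and mₖ₊₁ = dₖaₖ − mₖ, dₖ₊₁ = (n − mₖ₊₁²)/dₖ, aₖ₊₁ = ⌊(a₀+mₖ₊₁)/dₖ₊₁⌋:
  k=1: m=33, d=6, a=11
  k=2: m=33, d=1, a=66
d=1 and a=2a₀=66 at k=2, so the next step gives (m, d) = (33, 6) again — its k=1 value — and the period has length 2.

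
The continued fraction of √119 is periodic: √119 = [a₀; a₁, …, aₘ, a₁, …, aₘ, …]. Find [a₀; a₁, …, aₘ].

[10; 1, 9, 1, 20]

a₀ = ⌊√119⌋ = 10.
With m₀=0, d₀=1 and mₖ₊₁ = dₖaₖ − mₖ, dₖ₊₁ = (n − mₖ₊₁²)/dₖ, aₖ₊₁ = ⌊(a₀+mₖ₊₁)/dₖ₊₁⌋:
  k=1: m=10, d=19, a=1
  k=2: m=9, d=2, a=9
  k=3: m=9, d=19, a=1
  k=4: m=10, d=1, a=20
d=1 and a=2a₀=20 at k=4, so the next step gives (m, d) = (10, 19) again — its k=1 value — and the period has length 4.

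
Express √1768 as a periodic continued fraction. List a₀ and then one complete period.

[42; 21, 84]

a₀ = ⌊√1768⌋ = 42.
With m₀=0, d₀=1 and mₖ₊₁ = dₖaₖ − mₖ, dₖ₊₁ = (n − mₖ₊₁²)/dₖ, aₖ₊₁ = ⌊(a₀+mₖ₊₁)/dₖ₊₁⌋:
  k=1: m=42, d=4, a=21
  k=2: m=42, d=1, a=84
d=1 and a=2a₀=84 at k=2, so the next step gives (m, d) = (42, 4) again — its k=1 value — and the period has length 2.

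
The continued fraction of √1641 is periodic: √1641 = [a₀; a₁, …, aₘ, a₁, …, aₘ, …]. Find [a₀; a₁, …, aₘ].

a₀ = ⌊√1641⌋ = 40.
With m₀=0, d₀=1 and mₖ₊₁ = dₖaₖ − mₖ, dₖ₊₁ = (n − mₖ₊₁²)/dₖ, aₖ₊₁ = ⌊(a₀+mₖ₊₁)/dₖ₊₁⌋:
  k=1: m=40, d=41, a=1
  k=2: m=1, d=40, a=1
  k=3: m=39, d=3, a=26
  k=4: m=39, d=40, a=1
  k=5: m=1, d=41, a=1
  k=6: m=40, d=1, a=80
d=1 and a=2a₀=80 at k=6, so the next step gives (m, d) = (40, 41) again — its k=1 value — and the period has length 6.

[40; 1, 1, 26, 1, 1, 80]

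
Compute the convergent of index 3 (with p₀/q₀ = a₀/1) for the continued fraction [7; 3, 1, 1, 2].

51/7

Using pₖ = aₖpₖ₋₁ + pₖ₋₂, qₖ = aₖqₖ₋₁ + qₖ₋₂ (with p₋₁=1, p₋₂=0, q₋₁=0, q₋₂=1):
  k=0: a=7, p=7, q=1
  k=1: a=3, p=22, q=3
  k=2: a=1, p=29, q=4
  k=3: a=1, p=51, q=7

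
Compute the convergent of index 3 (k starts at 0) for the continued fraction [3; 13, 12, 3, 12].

Using pₖ = aₖpₖ₋₁ + pₖ₋₂, qₖ = aₖqₖ₋₁ + qₖ₋₂ (with p₋₁=1, p₋₂=0, q₋₁=0, q₋₂=1):
  k=0: a=3, p=3, q=1
  k=1: a=13, p=40, q=13
  k=2: a=12, p=483, q=157
  k=3: a=3, p=1489, q=484

1489/484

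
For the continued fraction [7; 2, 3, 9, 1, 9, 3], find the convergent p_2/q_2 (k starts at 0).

52/7

Using pₖ = aₖpₖ₋₁ + pₖ₋₂, qₖ = aₖqₖ₋₁ + qₖ₋₂ (with p₋₁=1, p₋₂=0, q₋₁=0, q₋₂=1):
  k=0: a=7, p=7, q=1
  k=1: a=2, p=15, q=2
  k=2: a=3, p=52, q=7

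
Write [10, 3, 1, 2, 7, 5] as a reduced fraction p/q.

Using pₖ = aₖpₖ₋₁ + pₖ₋₂ and qₖ = aₖqₖ₋₁ + qₖ₋₂:
  k=0: a=10, p=10, q=1
  k=1: a=3, p=31, q=3
  k=2: a=1, p=41, q=4
  k=3: a=2, p=113, q=11
  k=4: a=7, p=832, q=81
  k=5: a=5, p=4273, q=416

4273/416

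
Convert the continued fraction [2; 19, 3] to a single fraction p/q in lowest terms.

Using pₖ = aₖpₖ₋₁ + pₖ₋₂ and qₖ = aₖqₖ₋₁ + qₖ₋₂:
  k=0: a=2, p=2, q=1
  k=1: a=19, p=39, q=19
  k=2: a=3, p=119, q=58

119/58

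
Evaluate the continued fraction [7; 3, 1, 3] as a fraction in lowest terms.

109/15

Fold from the inside: start with 3/1.
  1 + 1/3 = 4/3
  3 + 3/4 = 15/4
  7 + 4/15 = 109/15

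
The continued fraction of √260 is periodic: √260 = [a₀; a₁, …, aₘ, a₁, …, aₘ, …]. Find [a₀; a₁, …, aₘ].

a₀ = ⌊√260⌋ = 16.
With m₀=0, d₀=1 and mₖ₊₁ = dₖaₖ − mₖ, dₖ₊₁ = (n − mₖ₊₁²)/dₖ, aₖ₊₁ = ⌊(a₀+mₖ₊₁)/dₖ₊₁⌋:
  k=1: m=16, d=4, a=8
  k=2: m=16, d=1, a=32
d=1 and a=2a₀=32 at k=2, so the next step gives (m, d) = (16, 4) again — its k=1 value — and the period has length 2.

[16; 8, 32]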